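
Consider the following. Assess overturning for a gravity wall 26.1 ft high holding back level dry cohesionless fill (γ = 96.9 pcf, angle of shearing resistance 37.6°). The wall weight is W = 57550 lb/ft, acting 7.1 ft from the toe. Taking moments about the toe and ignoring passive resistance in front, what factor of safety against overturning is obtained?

5.88

K_a = tan²(45° − 37.6°/2) = 0.2421.
P_a = ½K_aγH² = 0.5×0.2421×96.9×26.1² = 7991 lb/ft, acting at H/3 = 8.700 ft above the base.
Overturning moment M_o = P_a × H/3 = 7991 × 8.700 = 69520.
Resisting moment M_r = W × 7.1 = 57550 × 7.1 = 408600.
FS_overturning = M_r/M_o = 408600/69520 = 5.877.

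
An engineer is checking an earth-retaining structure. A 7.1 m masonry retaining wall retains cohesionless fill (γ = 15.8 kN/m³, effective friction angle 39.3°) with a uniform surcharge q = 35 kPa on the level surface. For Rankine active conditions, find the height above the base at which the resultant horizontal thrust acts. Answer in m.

K_a = 0.2245.
Triangular part P₁ = ½K_aγH² = 89.39 at H/3 = 2.367 m; rectangular part P₂ = K_a q H = 55.78 at H/2 = 3.550 m.
ȳ = (P₁·2.367 + P₂·3.550)/(P₁+P₂) = 2.821 m.

2.82 m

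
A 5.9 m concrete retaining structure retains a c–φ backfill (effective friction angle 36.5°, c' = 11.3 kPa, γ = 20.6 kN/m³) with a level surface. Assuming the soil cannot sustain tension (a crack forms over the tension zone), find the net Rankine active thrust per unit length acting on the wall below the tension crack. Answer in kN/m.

36.3 kN/m

K_a = 0.2541; √K_a = 0.5040.
Tension-crack depth z_c = 2c/(γ√K_a) = 2×11.3/(20.6×0.5040) = 2.177 m.
σ_a at base = K_a γ H − 2c√K_a = 0.2541×20.6×5.9 − 2×11.3×0.5040 = 19.49 kPa.
P_a = ½ × 19.49 × (H − z_c) = 0.5×19.49×3.723 = 36.28 kN/m.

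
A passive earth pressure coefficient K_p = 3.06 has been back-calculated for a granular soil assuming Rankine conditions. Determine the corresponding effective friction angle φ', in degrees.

K_p = (1+sin φ)/(1−sin φ) ⇒ sin φ = (K_p − 1)/(K_p + 1) = 0.5074.
φ = arcsin(0.5074) = 30.49°.

30.5°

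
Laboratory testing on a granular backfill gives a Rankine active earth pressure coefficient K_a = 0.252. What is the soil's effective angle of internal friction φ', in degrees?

36.7°

K_a = tan²(45° − φ/2) ⇒ 45° − φ/2 = arctan(√0.252) = 26.66°.
φ = 2(45° − 26.66°) = 36.69°.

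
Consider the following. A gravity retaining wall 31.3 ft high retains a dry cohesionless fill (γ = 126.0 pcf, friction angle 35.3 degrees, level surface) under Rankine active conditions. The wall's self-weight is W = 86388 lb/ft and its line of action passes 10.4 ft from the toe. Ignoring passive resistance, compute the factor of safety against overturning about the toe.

5.21

K_a = tan²(45° − 35.3°/2) = 0.2675.
P_a = ½K_aγH² = 0.5×0.2675×126.0×31.3² = 16510 lb/ft, acting at H/3 = 10.43 ft above the base.
Overturning moment M_o = P_a × H/3 = 16510 × 10.43 = 172300.
Resisting moment M_r = W × 10.4 = 86388 × 10.4 = 898400.
FS_overturning = M_r/M_o = 898400/172300 = 5.215.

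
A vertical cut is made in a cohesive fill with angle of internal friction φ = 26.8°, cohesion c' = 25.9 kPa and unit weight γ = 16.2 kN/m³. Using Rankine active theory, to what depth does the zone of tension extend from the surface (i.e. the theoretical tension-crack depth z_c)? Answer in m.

5.20 m

K_a = tan²(45° − 26.8°/2) = 0.3785; √K_a = 0.6152.
The active pressure is zero where K_a γ z = 2c√K_a, so z_c = 2c/(γ√K_a) = 2×25.9/(16.2×0.6152) = 5.198 m.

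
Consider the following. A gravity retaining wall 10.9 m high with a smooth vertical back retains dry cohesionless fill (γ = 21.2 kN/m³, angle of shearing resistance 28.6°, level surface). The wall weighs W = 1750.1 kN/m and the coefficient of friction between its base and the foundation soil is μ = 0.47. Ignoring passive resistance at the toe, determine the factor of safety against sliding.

K_a = tan²(45° − 28.6°/2) = 0.3525.
P_a = ½K_aγH² = 0.5×0.3525×21.2×10.9² = 444.0 kN/m, acting at H/3 = 3.633 m above the base.
FS_sliding = μW / P_a = 0.47×1750.1 / 444.0 = 1.853.

1.85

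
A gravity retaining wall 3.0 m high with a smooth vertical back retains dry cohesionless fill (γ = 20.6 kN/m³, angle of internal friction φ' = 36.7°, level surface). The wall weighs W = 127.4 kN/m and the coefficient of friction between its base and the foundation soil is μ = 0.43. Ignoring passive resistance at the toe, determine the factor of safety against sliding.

K_a = tan²(45° − 36.7°/2) = 0.2519.
P_a = ½K_aγH² = 0.5×0.2519×20.6×3.0² = 23.35 kN/m, acting at H/3 = 1.000 m above the base.
FS_sliding = μW / P_a = 0.43×127.4 / 23.35 = 2.346.

2.35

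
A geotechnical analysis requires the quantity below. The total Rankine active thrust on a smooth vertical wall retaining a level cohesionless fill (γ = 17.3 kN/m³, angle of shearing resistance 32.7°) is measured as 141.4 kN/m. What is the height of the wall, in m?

K_a = 0.2985. P_a = ½ K_a γ H² ⇒ H = √(2P_a/(K_a γ)).
H = √(2×141.4/(0.2985×17.3)) = 7.400 m.

7.40 m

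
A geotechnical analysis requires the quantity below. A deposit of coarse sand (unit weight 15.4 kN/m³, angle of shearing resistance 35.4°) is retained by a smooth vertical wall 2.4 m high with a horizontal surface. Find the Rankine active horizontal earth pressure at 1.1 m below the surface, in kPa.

K_a = (1 − sin φ)/(1 + sin φ) = 0.2664.
σ_h = K_a γ z = 0.2664 × 15.4 × 1.1 = 4.513 kPa.

4.51 kPa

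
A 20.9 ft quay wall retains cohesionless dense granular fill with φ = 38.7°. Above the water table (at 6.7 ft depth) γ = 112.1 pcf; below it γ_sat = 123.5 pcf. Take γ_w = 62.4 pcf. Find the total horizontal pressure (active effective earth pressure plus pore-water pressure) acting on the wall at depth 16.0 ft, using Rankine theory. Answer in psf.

885 psf

K_a = (1 − sin φ)/(1 + sin φ) = 0.2306.
γ' = 123.5 − 62.4 = 61.10 pcf.
Effective vertical stress at 16.0 ft: σ'_v = 112.1×6.7 + 61.10×9.30 = 1319 psf.
σ'_h = K_a σ'_v = 0.2306 × 1319 = 304.2 psf; u = γ_w × 9.30 = 580.3 psf.
Total σ_h = 304.2 + 580.3 = 884.5 psf.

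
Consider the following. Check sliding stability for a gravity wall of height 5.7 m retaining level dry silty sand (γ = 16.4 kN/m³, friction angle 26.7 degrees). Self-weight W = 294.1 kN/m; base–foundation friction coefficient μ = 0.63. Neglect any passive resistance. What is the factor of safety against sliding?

1.83

K_a = tan²(45° − 26.7°/2) = 0.3800.
P_a = ½K_aγH² = 0.5×0.3800×16.4×5.7² = 101.2 kN/m, acting at H/3 = 1.900 m above the base.
FS_sliding = μW / P_a = 0.63×294.1 / 101.2 = 1.830.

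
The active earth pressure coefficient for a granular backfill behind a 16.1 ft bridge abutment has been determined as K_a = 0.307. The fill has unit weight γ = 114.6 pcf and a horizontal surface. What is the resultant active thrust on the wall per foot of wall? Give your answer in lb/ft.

P = ½ K_a γ H² = 0.5 × 0.307 × 114.6 × 16.1² = 4560 lb/ft.

4560 lb/ft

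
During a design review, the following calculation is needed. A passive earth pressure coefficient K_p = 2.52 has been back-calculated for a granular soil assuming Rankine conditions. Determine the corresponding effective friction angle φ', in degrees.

25.6°

K_p = (1+sin φ)/(1−sin φ) ⇒ sin φ = (K_p − 1)/(K_p + 1) = 0.4318.
φ = arcsin(0.4318) = 25.58°.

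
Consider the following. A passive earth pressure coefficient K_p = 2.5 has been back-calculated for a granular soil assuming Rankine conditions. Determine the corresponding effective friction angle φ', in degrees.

K_p = (1+sin φ)/(1−sin φ) ⇒ sin φ = (K_p − 1)/(K_p + 1) = 0.4286.
φ = arcsin(0.4286) = 25.38°.

25.4°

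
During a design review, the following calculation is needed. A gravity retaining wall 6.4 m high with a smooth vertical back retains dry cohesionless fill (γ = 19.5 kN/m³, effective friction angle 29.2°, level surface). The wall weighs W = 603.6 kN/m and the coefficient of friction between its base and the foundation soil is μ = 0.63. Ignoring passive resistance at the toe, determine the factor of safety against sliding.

K_a = tan²(45° − 29.2°/2) = 0.3442.
P_a = ½K_aγH² = 0.5×0.3442×19.5×6.4² = 137.5 kN/m, acting at H/3 = 2.133 m above the base.
FS_sliding = μW / P_a = 0.63×603.6 / 137.5 = 2.766.

2.77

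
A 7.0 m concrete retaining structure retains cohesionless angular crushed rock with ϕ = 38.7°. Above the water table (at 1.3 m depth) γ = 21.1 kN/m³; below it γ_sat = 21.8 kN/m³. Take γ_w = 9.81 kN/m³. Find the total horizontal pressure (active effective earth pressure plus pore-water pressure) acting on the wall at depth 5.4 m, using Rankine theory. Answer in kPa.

57.9 kPa

K_a = (1 − sin φ)/(1 + sin φ) = 0.2306.
γ' = 21.8 − 9.81 = 11.99 kN/m³.
Effective vertical stress at 5.4 m: σ'_v = 21.1×1.3 + 11.99×4.10 = 76.59 kPa.
σ'_h = K_a σ'_v = 0.2306 × 76.59 = 17.66 kPa; u = γ_w × 4.10 = 40.22 kPa.
Total σ_h = 17.66 + 40.22 = 57.88 kPa.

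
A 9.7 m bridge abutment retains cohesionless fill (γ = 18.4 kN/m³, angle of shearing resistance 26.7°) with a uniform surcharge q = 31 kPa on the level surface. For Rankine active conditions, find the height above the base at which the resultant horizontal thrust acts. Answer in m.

3.65 m

K_a = 0.3800.
Triangular part P₁ = ½K_aγH² = 328.9 at H/3 = 3.233 m; rectangular part P₂ = K_a q H = 114.3 at H/2 = 4.850 m.
ȳ = (P₁·3.233 + P₂·4.850)/(P₁+P₂) = 3.650 m.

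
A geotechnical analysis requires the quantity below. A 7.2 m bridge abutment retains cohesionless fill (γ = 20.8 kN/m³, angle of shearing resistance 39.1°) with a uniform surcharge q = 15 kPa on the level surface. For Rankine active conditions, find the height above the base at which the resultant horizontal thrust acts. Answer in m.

2.60 m

K_a = 0.2265.
Triangular part P₁ = ½K_aγH² = 122.1 at H/3 = 2.400 m; rectangular part P₂ = K_a q H = 24.46 at H/2 = 3.600 m.
ȳ = (P₁·2.400 + P₂·3.600)/(P₁+P₂) = 2.600 m.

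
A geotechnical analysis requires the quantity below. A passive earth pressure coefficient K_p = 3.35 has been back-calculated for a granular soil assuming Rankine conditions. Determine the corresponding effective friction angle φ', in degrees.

32.7°

K_p = (1+sin φ)/(1−sin φ) ⇒ sin φ = (K_p − 1)/(K_p + 1) = 0.5402.
φ = arcsin(0.5402) = 32.70°.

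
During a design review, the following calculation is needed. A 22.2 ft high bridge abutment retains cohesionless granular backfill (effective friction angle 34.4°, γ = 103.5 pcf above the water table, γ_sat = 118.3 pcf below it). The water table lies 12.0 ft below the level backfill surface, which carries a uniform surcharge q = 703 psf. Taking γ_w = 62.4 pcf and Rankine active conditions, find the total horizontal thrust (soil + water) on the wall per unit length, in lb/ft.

K_a = tan²(45° − φ/2) = 0.2780.
γ' = 118.3 − 62.4 = 55.90 pcf. h₂ = H − d_w = 10.2 ft.
σ'_h: at surface K_a·q = 195.4; at WT K_a(q+γd_w) = 540.7; at base K_a(q+γd_w+γ'h₂) = 699.2 psf.
P₁ = ½(195.4+540.7)×12.0 = 4417; P₂ = ½(540.7+699.2)×10.2 = 6323; P_w = ½γ_w h₂² = 3246.
Total = 4417+6323+3246 = 13990 lb/ft.

14000 lb/ft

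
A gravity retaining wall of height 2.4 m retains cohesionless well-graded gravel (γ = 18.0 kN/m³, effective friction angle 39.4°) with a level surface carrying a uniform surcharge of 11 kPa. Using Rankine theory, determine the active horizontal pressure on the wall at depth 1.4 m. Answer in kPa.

K_a = (1 − sin φ)/(1 + sin φ) = 0.2234.
σ_v = γz + q = 18.0 × 1.4 + 11 = 36.20 kPa.
σ_h = K_a σ_v = 0.2234 × 36.20 = 8.089 kPa.

8.09 kPa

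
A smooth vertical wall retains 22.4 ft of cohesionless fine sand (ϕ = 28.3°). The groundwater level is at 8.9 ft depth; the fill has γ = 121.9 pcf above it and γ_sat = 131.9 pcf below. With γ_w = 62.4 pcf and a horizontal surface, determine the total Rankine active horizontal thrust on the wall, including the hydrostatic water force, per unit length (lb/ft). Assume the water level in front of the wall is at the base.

14900 lb/ft

K_a = tan²(45° − φ/2) = 0.3568.
γ' = 131.9 − 62.4 = 69.50 pcf. Depth below WT = 13.5 ft.
σ'_h at WT = K_a γ d_w = 387.1 psf; at base = 387.1 + K_a γ' × 13.5 = 721.8 psf.
P₁ (0–8.9 ft) = ½×387.1×8.9 = 1722. P₂ (8.9–22.4 ft) = ½(387.1+721.8)×13.5 = 7485.
P_w = ½ γ_w h₂² = 0.5×62.4×13.5² = 5686. Total = 1722+7485+5686 = 14890 lb/ft.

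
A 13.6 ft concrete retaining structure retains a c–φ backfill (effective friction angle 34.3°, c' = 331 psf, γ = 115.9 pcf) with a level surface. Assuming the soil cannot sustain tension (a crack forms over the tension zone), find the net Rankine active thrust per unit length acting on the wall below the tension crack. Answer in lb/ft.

126 lb/ft

K_a = 0.2792; √K_a = 0.5284.
Tension-crack depth z_c = 2c/(γ√K_a) = 2×331/(115.9×0.5284) = 10.81 ft.
σ_a at base = K_a γ H − 2c√K_a = 0.2792×115.9×13.6 − 2×331×0.5284 = 90.25 psf.
P_a = ½ × 90.25 × (H − z_c) = 0.5×90.25×2.789 = 125.9 lb/ft.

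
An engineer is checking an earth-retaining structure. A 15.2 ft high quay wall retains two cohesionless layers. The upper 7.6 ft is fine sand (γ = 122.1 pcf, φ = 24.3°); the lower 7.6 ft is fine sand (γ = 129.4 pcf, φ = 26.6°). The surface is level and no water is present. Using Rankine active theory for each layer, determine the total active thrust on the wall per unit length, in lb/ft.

5590 lb/ft

K_a1 = tan²(45°−24.3°/2) = 0.4169; K_a2 = tan²(45°−26.6°/2) = 0.3814.
Layer 1: σ at base = K_a1 γ₁ h₁ = 386.9 psf; P₁ = ½×386.9×7.6 = 1470.
Layer 2: σ_v at top = γ₁h₁ = 928.0; σ_h top = K_a2×928.0 = 354.0; σ_h base = K_a2×(928.0+129.4×7.6) = 729.1.
P₂ = ½(354.0+729.1)×7.6 = 4116. Total P_a = 1470+4116 = 5586 lb/ft.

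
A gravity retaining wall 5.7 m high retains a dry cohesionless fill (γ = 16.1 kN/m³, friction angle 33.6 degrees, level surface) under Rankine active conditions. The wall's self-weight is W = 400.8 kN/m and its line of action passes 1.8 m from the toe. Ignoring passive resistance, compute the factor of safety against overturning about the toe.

K_a = tan²(45° − 33.6°/2) = 0.2875.
P_a = ½K_aγH² = 0.5×0.2875×16.1×5.7² = 75.20 kN/m, acting at H/3 = 1.900 m above the base.
Overturning moment M_o = P_a × H/3 = 75.20 × 1.900 = 142.9.
Resisting moment M_r = W × 1.8 = 400.8 × 1.8 = 721.4.
FS_overturning = M_r/M_o = 721.4/142.9 = 5.050.

5.05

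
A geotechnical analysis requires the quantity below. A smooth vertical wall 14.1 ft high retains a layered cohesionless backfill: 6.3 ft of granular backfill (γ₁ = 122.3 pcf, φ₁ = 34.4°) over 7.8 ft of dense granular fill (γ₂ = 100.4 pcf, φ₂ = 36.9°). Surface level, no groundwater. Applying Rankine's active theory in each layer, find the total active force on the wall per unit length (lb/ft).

K_a1 = tan²(45°−34.4°/2) = 0.2780; K_a2 = tan²(45°−36.9°/2) = 0.2497.
Layer 1: σ at base = K_a1 γ₁ h₁ = 214.2 psf; P₁ = ½×214.2×6.3 = 674.7.
Layer 2: σ_v at top = γ₁h₁ = 770.5; σ_h top = K_a2×770.5 = 192.4; σ_h base = K_a2×(770.5+100.4×7.8) = 387.9.
P₂ = ½(192.4+387.9)×7.8 = 2263. Total P_a = 674.7+2263 = 2938 lb/ft.

2940 lb/ft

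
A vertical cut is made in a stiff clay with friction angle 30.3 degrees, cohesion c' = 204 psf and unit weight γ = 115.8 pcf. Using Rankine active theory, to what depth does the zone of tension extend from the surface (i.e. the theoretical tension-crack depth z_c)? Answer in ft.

K_a = tan²(45° − 30.3°/2) = 0.3293; √K_a = 0.5739.
The active pressure is zero where K_a γ z = 2c√K_a, so z_c = 2c/(γ√K_a) = 2×204/(115.8×0.5739) = 6.140 ft.

6.14 ft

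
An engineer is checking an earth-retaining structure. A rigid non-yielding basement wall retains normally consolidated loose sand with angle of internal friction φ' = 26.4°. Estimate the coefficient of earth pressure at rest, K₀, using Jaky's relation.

0.555

K₀ = 1 − sin φ' = 1 − sin 26.4° = 0.5554.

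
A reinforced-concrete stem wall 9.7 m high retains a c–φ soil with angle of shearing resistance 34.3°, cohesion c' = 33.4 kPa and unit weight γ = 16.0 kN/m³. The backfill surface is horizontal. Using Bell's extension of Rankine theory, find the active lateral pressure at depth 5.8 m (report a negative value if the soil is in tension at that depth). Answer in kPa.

-9.39 kPa

K_a = (1 − sin φ)/(1 + sin φ) = 0.2792.
σ_a = K_a γ z − 2c√K_a = 0.2792×16.0×5.8 − 2×33.4×0.5284 = -9.388 kPa.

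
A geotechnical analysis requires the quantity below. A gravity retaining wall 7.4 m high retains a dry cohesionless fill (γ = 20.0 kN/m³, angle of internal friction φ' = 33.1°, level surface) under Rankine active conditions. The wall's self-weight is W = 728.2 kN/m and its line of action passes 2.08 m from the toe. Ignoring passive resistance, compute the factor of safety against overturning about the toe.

3.82

K_a = tan²(45° − 33.1°/2) = 0.2936.
P_a = ½K_aγH² = 0.5×0.2936×20.0×7.4² = 160.8 kN/m, acting at H/3 = 2.467 m above the base.
Overturning moment M_o = P_a × H/3 = 160.8 × 2.467 = 396.5.
Resisting moment M_r = W × 2.08 = 728.2 × 2.08 = 1515.
FS_overturning = M_r/M_o = 1515/396.5 = 3.820.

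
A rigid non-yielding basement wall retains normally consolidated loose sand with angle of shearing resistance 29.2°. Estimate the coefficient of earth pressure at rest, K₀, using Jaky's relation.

K₀ = 1 − sin φ' = 1 − sin 29.2° = 0.5121.

0.512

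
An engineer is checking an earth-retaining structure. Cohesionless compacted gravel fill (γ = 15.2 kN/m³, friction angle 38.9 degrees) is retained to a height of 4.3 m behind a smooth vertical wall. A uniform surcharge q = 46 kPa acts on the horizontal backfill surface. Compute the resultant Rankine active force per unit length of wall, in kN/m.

K_a = tan²(45° − φ/2) = 0.2285.
Soil triangle: ½ K_a γ H² = 0.5×0.2285×15.2×4.3² = 32.11 kN/m.
Surcharge rectangle: K_a q H = 0.2285×46×4.3 = 45.20 kN/m.
Total = 32.11 + 45.20 = 77.32 kN/m.

77.3 kN/m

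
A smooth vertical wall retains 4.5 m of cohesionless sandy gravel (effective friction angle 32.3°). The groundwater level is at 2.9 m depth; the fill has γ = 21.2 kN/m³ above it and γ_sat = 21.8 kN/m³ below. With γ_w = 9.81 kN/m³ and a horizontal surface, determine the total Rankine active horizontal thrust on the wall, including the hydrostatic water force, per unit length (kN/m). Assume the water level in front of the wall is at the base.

K_a = tan²(45° − φ/2) = 0.3035.
γ' = 21.8 − 9.81 = 11.99 kN/m³. Depth below WT = 1.6 m.
σ'_h at WT = K_a γ d_w = 18.66 kPa; at base = 18.66 + K_a γ' × 1.6 = 24.48 kPa.
P₁ (0–2.9 m) = ½×18.66×2.9 = 27.05. P₂ (2.9–4.5 m) = ½(18.66+24.48)×1.6 = 34.51.
P_w = ½ γ_w h₂² = 0.5×9.81×1.6² = 12.56. Total = 27.05+34.51+12.56 = 74.12 kN/m.

74.1 kN/m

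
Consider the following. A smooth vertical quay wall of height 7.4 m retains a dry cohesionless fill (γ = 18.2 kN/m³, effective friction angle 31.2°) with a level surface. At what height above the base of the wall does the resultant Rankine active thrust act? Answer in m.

K_a = 0.3175.
The pressure distribution is triangular, so the resultant acts at H/3 above the base = 7.4/3 = 2.467 m.

2.47 m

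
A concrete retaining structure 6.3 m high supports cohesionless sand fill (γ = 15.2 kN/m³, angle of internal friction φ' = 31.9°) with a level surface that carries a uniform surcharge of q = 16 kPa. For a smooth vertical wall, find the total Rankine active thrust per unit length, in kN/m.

124 kN/m

K_a = tan²(45° − φ/2) = 0.3085.
Soil triangle: ½ K_a γ H² = 0.5×0.3085×15.2×6.3² = 93.06 kN/m.
Surcharge rectangle: K_a q H = 0.3085×16×6.3 = 31.10 kN/m.
Total = 93.06 + 31.10 = 124.2 kN/m.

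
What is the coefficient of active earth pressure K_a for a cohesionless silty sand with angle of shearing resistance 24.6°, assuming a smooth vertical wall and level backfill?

K_a = tan²(45° − φ/2) = tan²(32.70°) = 0.4121.

0.412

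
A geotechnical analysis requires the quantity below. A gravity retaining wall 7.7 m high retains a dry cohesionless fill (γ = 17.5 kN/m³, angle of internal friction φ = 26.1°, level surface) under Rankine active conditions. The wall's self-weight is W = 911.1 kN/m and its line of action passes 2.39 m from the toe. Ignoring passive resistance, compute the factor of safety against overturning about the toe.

K_a = tan²(45° − 26.1°/2) = 0.3889.
P_a = ½K_aγH² = 0.5×0.3889×17.5×7.7² = 201.8 kN/m, acting at H/3 = 2.567 m above the base.
Overturning moment M_o = P_a × H/3 = 201.8 × 2.567 = 517.9.
Resisting moment M_r = W × 2.39 = 911.1 × 2.39 = 2178.
FS_overturning = M_r/M_o = 2178/517.9 = 4.204.

4.20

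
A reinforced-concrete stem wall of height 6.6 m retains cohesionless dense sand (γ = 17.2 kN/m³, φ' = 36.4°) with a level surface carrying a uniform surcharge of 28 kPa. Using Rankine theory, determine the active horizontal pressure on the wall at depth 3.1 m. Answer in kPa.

K_a = (1 − sin φ)/(1 + sin φ) = 0.2552.
σ_v = γz + q = 17.2 × 3.1 + 28 = 81.32 kPa.
σ_h = K_a σ_v = 0.2552 × 81.32 = 20.75 kPa.

20.7 kPa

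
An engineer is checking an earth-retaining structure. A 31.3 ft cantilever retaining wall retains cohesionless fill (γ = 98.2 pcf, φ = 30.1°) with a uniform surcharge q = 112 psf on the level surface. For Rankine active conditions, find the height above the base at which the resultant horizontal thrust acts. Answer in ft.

10.8 ft

K_a = 0.3320.
Triangular part P₁ = ½K_aγH² = 15970 at H/3 = 10.43 ft; rectangular part P₂ = K_a q H = 1164 at H/2 = 15.65 ft.
ȳ = (P₁·10.43 + P₂·15.65)/(P₁+P₂) = 10.79 ft.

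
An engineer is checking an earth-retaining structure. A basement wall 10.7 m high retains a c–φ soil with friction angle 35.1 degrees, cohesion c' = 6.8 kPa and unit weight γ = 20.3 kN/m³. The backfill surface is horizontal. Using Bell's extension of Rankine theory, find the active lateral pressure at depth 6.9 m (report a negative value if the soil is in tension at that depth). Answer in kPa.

30.7 kPa

K_a = (1 − sin φ)/(1 + sin φ) = 0.2698.
σ_a = K_a γ z − 2c√K_a = 0.2698×20.3×6.9 − 2×6.8×0.5195 = 30.73 kPa.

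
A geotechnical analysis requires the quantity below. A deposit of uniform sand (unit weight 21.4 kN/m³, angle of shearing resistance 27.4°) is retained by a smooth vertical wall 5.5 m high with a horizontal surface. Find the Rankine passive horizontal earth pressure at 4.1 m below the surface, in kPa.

237 kPa

K_p = (1 + sin φ)/(1 − sin φ) = 2.705.
σ_h = K_p γ z = 2.705 × 21.4 × 4.1 = 237.3 kPa.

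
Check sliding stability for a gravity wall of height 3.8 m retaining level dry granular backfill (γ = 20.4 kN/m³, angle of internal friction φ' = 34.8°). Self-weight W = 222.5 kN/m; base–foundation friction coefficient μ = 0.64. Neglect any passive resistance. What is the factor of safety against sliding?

3.54

K_a = tan²(45° − 34.8°/2) = 0.2733.
P_a = ½K_aγH² = 0.5×0.2733×20.4×3.8² = 40.25 kN/m, acting at H/3 = 1.267 m above the base.
FS_sliding = μW / P_a = 0.64×222.5 / 40.25 = 3.537.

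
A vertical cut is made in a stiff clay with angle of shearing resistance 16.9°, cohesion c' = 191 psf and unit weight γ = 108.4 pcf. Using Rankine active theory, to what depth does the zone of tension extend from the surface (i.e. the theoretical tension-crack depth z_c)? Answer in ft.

K_a = tan²(45° − 16.9°/2) = 0.5495; √K_a = 0.7413.
The active pressure is zero where K_a γ z = 2c√K_a, so z_c = 2c/(γ√K_a) = 2×191/(108.4×0.7413) = 4.754 ft.

4.75 ft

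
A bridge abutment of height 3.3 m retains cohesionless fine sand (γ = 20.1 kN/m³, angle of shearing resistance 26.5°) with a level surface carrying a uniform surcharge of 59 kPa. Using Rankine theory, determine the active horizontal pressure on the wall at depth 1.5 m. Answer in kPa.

K_a = (1 − sin φ)/(1 + sin φ) = 0.3829.
σ_v = γz + q = 20.1 × 1.5 + 59 = 89.15 kPa.
σ_h = K_a σ_v = 0.3829 × 89.15 = 34.14 kPa.

34.1 kPa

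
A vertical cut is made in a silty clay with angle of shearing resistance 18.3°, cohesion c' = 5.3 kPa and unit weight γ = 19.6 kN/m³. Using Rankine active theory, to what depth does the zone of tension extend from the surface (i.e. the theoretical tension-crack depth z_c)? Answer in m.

K_a = tan²(45° − 18.3°/2) = 0.5221; √K_a = 0.7226.
The active pressure is zero where K_a γ z = 2c√K_a, so z_c = 2c/(γ√K_a) = 2×5.3/(19.6×0.7226) = 0.7485 m.

0.748 m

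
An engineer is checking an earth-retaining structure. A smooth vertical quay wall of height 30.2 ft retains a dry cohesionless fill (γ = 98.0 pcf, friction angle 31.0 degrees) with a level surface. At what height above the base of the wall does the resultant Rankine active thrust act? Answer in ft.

K_a = 0.3201.
The pressure distribution is triangular, so the resultant acts at H/3 above the base = 30.2/3 = 10.07 ft.

10.1 ft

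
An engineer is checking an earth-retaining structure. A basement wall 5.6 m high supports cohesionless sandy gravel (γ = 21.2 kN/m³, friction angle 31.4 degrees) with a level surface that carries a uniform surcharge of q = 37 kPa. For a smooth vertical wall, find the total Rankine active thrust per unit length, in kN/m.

K_a = tan²(45° − φ/2) = 0.3149.
Soil triangle: ½ K_a γ H² = 0.5×0.3149×21.2×5.6² = 104.7 kN/m.
Surcharge rectangle: K_a q H = 0.3149×37×5.6 = 65.25 kN/m.
Total = 104.7 + 65.25 = 169.9 kN/m.

170 kN/m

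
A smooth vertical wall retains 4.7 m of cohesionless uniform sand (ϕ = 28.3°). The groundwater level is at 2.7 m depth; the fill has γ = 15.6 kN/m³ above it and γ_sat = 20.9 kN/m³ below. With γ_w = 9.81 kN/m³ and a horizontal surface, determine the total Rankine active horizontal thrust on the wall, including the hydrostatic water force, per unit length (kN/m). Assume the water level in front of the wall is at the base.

K_a = tan²(45° − φ/2) = 0.3568.
γ' = 20.9 − 9.81 = 11.09 kN/m³. Depth below WT = 2.0 m.
σ'_h at WT = K_a γ d_w = 15.03 kPa; at base = 15.03 + K_a γ' × 2.0 = 22.94 kPa.
P₁ (0–2.7 m) = ½×15.03×2.7 = 20.29. P₂ (2.7–4.7 m) = ½(15.03+22.94)×2.0 = 37.97.
P_w = ½ γ_w h₂² = 0.5×9.81×2.0² = 19.62. Total = 20.29+37.97+19.62 = 77.87 kN/m.

77.9 kN/m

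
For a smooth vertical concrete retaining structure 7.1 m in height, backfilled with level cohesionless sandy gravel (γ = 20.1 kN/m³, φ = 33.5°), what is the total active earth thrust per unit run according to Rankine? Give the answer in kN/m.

146 kN/m

K_a = tan²(45° − φ/2) = 0.2887.
P_a = ½ K_a γ H² = 0.5 × 0.2887 × 20.1 × 7.1² = 146.3 kN/m.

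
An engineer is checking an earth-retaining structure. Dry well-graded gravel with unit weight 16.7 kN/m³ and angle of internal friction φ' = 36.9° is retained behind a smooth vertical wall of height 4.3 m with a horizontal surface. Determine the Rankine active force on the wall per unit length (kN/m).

38.5 kN/m

K_a = tan²(45° − φ/2) = 0.2497.
P_a = ½ K_a γ H² = 0.5 × 0.2497 × 16.7 × 4.3² = 38.55 kN/m.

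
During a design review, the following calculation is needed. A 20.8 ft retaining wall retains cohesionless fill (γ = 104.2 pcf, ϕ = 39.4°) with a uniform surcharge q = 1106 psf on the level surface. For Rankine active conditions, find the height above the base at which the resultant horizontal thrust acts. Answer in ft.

8.68 ft

K_a = 0.2234.
Triangular part P₁ = ½K_aγH² = 5037 at H/3 = 6.933 ft; rectangular part P₂ = K_a q H = 5140 at H/2 = 10.40 ft.
ȳ = (P₁·6.933 + P₂·10.40)/(P₁+P₂) = 8.684 ft.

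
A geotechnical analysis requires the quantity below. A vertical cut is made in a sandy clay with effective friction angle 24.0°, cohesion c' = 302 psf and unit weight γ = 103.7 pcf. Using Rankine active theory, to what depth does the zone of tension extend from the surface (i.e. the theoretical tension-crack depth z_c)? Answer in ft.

K_a = tan²(45° − 24.0°/2) = 0.4217; √K_a = 0.6494.
The active pressure is zero where K_a γ z = 2c√K_a, so z_c = 2c/(γ√K_a) = 2×302/(103.7×0.6494) = 8.969 ft.

8.97 ft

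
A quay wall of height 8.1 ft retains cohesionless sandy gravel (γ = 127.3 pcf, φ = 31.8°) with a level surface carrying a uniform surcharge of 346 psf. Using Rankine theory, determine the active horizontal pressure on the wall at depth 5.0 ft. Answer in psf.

304 psf

K_a = (1 − sin φ)/(1 + sin φ) = 0.3098.
σ_v = γz + q = 127.3 × 5.0 + 346 = 982.5 psf.
σ_h = K_a σ_v = 0.3098 × 982.5 = 304.4 psf.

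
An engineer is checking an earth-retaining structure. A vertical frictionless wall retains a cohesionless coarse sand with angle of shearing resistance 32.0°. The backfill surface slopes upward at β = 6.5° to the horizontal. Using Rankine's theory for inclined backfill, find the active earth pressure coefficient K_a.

0.313

K_a = cos β · (cos β − √(cos²β − cos²φ)) / (cos β + √(cos²β − cos²φ)).
cos β = 0.9936, cos φ = 0.8480, √(cos²β − cos²φ) = 0.5177.
K_a = 0.9936 × (0.9936 − 0.5177)/(0.9936 + 0.5177) = 0.3129.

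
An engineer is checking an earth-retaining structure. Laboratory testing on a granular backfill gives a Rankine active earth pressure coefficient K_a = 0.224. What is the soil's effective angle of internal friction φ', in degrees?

K_a = tan²(45° − φ/2) ⇒ 45° − φ/2 = arctan(√0.224) = 25.33°.
φ = 2(45° − 25.33°) = 39.34°.

39.3°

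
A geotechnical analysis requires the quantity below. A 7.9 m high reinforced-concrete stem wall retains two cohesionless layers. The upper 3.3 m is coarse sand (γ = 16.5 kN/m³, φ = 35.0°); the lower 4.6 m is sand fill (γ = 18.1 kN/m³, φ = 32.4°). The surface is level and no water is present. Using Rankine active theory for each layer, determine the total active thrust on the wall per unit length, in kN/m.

158 kN/m

K_a1 = tan²(45°−35.0°/2) = 0.2710; K_a2 = tan²(45°−32.4°/2) = 0.3022.
Layer 1: σ at base = K_a1 γ₁ h₁ = 14.76 kPa; P₁ = ½×14.76×3.3 = 24.35.
Layer 2: σ_v at top = γ₁h₁ = 54.45; σ_h top = K_a2×54.45 = 16.46; σ_h base = K_a2×(54.45+18.1×4.6) = 41.62.
P₂ = ½(16.46+41.62)×4.6 = 133.6. Total P_a = 24.35+133.6 = 157.9 kN/m.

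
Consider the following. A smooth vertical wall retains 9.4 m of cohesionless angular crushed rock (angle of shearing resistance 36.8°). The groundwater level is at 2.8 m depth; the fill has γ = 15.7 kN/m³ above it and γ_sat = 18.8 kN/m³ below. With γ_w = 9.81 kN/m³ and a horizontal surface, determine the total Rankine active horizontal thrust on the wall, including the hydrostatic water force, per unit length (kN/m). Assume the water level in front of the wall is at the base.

351 kN/m

K_a = tan²(45° − φ/2) = 0.2508.
γ' = 18.8 − 9.81 = 8.990 kN/m³. Depth below WT = 6.6 m.
σ'_h at WT = K_a γ d_w = 11.02 kPa; at base = 11.02 + K_a γ' × 6.6 = 25.90 kPa.
P₁ (0–2.8 m) = ½×11.02×2.8 = 15.43. P₂ (2.8–9.4 m) = ½(11.02+25.90)×6.6 = 121.9.
P_w = ½ γ_w h₂² = 0.5×9.81×6.6² = 213.7. Total = 15.43+121.9+213.7 = 351.0 kN/m.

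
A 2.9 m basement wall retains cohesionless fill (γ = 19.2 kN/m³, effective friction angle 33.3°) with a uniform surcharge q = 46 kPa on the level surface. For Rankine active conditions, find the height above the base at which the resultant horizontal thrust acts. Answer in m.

1.27 m

K_a = 0.2911.
Triangular part P₁ = ½K_aγH² = 23.51 at H/3 = 0.9667 m; rectangular part P₂ = K_a q H = 38.84 at H/2 = 1.450 m.
ȳ = (P₁·0.9667 + P₂·1.450)/(P₁+P₂) = 1.268 m.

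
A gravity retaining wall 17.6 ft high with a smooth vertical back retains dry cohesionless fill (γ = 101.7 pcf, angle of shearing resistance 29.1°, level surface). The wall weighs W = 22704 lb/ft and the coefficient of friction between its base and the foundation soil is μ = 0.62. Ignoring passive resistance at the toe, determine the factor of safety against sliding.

K_a = tan²(45° − 29.1°/2) = 0.3456.
P_a = ½K_aγH² = 0.5×0.3456×101.7×17.6² = 5444 lb/ft, acting at H/3 = 5.867 ft above the base.
FS_sliding = μW / P_a = 0.62×22704 / 5444 = 2.586.

2.59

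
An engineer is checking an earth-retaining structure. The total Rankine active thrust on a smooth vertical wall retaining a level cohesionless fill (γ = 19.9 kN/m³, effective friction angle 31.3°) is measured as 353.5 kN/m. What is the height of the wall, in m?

10.6 m

K_a = 0.3162. P_a = ½ K_a γ H² ⇒ H = √(2P_a/(K_a γ)).
H = √(2×353.5/(0.3162×19.9)) = 10.60 m.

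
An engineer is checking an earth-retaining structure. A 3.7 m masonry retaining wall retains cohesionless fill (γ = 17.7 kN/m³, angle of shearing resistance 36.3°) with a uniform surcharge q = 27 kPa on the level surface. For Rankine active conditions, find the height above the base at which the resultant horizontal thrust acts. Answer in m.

1.51 m

K_a = 0.2563.
Triangular part P₁ = ½K_aγH² = 31.05 at H/3 = 1.233 m; rectangular part P₂ = K_a q H = 25.60 at H/2 = 1.850 m.
ȳ = (P₁·1.233 + P₂·1.850)/(P₁+P₂) = 1.512 m.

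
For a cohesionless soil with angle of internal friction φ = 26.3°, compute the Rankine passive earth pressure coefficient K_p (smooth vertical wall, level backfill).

2.59

K_p = (1 + sin φ)/(1 − sin φ) = tan²(45° + 26.3°/2) = 2.591.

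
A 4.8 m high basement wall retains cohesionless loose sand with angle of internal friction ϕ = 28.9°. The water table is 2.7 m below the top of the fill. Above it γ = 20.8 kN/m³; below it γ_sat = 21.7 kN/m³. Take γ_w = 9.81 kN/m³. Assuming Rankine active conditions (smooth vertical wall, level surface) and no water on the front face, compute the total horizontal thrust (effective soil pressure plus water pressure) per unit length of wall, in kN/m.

98.3 kN/m

K_a = tan²(45° − φ/2) = 0.3484.
γ' = 21.7 − 9.81 = 11.89 kN/m³. Depth below WT = 2.1 m.
σ'_h at WT = K_a γ d_w = 19.56 kPa; at base = 19.56 + K_a γ' × 2.1 = 28.26 kPa.
P₁ (0–2.7 m) = ½×19.56×2.7 = 26.41. P₂ (2.7–4.8 m) = ½(19.56+28.26)×2.1 = 50.22.
P_w = ½ γ_w h₂² = 0.5×9.81×2.1² = 21.63. Total = 26.41+50.22+21.63 = 98.26 kN/m.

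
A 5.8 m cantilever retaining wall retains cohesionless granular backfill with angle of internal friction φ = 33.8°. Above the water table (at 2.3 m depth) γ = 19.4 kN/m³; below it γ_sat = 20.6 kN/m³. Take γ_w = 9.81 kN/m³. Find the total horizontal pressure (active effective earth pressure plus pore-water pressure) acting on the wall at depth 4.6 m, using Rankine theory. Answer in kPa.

42.4 kPa

K_a = (1 − sin φ)/(1 + sin φ) = 0.2851.
γ' = 20.6 − 9.81 = 10.79 kN/m³.
Effective vertical stress at 4.6 m: σ'_v = 19.4×2.3 + 10.79×2.30 = 69.44 kPa.
σ'_h = K_a σ'_v = 0.2851 × 69.44 = 19.80 kPa; u = γ_w × 2.30 = 22.56 kPa.
Total σ_h = 19.80 + 22.56 = 42.36 kPa.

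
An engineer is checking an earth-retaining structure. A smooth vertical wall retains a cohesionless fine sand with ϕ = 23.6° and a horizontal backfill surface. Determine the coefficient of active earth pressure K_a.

0.428

K_a = (1 − sin φ)/(1 + sin φ) = (1 − sin 23.6°)/(1 + sin 23.6°) = 0.4282.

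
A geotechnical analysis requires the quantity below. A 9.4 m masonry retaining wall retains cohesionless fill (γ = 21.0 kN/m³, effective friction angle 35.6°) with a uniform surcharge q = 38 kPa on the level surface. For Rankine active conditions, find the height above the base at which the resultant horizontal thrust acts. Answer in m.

K_a = 0.2641.
Triangular part P₁ = ½K_aγH² = 245.0 at H/3 = 3.133 m; rectangular part P₂ = K_a q H = 94.35 at H/2 = 4.700 m.
ȳ = (P₁·3.133 + P₂·4.700)/(P₁+P₂) = 3.569 m.

3.57 m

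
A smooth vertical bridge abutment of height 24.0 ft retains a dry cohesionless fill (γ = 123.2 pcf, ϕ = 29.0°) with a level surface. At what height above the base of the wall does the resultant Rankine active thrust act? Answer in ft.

8.00 ft

K_a = 0.3470.
The pressure distribution is triangular, so the resultant acts at H/3 above the base = 24.0/3 = 8.000 ft.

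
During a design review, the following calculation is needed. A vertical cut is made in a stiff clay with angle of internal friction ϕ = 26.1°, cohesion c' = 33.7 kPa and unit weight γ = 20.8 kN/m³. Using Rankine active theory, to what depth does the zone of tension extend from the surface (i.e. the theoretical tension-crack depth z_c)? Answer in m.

K_a = tan²(45° − 26.1°/2) = 0.3889; √K_a = 0.6237.
The active pressure is zero where K_a γ z = 2c√K_a, so z_c = 2c/(γ√K_a) = 2×33.7/(20.8×0.6237) = 5.196 m.

5.20 m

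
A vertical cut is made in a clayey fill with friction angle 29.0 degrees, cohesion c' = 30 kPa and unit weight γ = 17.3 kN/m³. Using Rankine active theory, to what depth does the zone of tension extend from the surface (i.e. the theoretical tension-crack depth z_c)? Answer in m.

5.89 m

K_a = tan²(45° − 29.0°/2) = 0.3470; √K_a = 0.5890.
The active pressure is zero where K_a γ z = 2c√K_a, so z_c = 2c/(γ√K_a) = 2×30/(17.3×0.5890) = 5.888 m.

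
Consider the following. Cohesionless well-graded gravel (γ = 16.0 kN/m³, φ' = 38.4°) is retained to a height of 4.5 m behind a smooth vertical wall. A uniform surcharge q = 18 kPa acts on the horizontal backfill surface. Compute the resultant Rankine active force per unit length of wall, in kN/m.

K_a = tan²(45° − φ/2) = 0.2337.
Soil triangle: ½ K_a γ H² = 0.5×0.2337×16.0×4.5² = 37.86 kN/m.
Surcharge rectangle: K_a q H = 0.2337×18×4.5 = 18.93 kN/m.
Total = 37.86 + 18.93 = 56.79 kN/m.

56.8 kN/m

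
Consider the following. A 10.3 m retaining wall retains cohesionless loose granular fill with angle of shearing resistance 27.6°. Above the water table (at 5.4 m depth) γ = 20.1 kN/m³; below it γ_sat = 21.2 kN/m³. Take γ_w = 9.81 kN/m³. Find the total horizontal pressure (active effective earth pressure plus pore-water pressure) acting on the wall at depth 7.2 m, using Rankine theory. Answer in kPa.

65.0 kPa

K_a = (1 − sin φ)/(1 + sin φ) = 0.3668.
γ' = 21.2 − 9.81 = 11.39 kN/m³.
Effective vertical stress at 7.2 m: σ'_v = 20.1×5.4 + 11.39×1.80 = 129.0 kPa.
σ'_h = K_a σ'_v = 0.3668 × 129.0 = 47.33 kPa; u = γ_w × 1.80 = 17.66 kPa.
Total σ_h = 47.33 + 17.66 = 64.99 kPa.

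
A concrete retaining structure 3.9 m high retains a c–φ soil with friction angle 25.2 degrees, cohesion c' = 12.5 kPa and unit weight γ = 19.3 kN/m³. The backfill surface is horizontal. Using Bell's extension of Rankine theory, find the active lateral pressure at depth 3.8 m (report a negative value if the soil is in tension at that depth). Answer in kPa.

13.7 kPa

K_a = (1 − sin φ)/(1 + sin φ) = 0.4027.
σ_a = K_a γ z − 2c√K_a = 0.4027×19.3×3.8 − 2×12.5×0.6346 = 13.67 kPa.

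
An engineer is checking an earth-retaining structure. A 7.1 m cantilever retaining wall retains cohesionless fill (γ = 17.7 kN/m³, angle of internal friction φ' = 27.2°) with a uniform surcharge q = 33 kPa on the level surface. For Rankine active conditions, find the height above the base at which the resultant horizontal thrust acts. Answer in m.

2.77 m

K_a = 0.3726.
Triangular part P₁ = ½K_aγH² = 166.2 at H/3 = 2.367 m; rectangular part P₂ = K_a q H = 87.30 at H/2 = 3.550 m.
ȳ = (P₁·2.367 + P₂·3.550)/(P₁+P₂) = 2.774 m.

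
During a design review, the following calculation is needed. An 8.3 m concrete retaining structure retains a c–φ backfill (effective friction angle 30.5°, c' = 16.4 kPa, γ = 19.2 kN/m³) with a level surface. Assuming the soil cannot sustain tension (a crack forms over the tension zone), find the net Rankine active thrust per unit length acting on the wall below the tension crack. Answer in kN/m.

88.5 kN/m

K_a = 0.3267; √K_a = 0.5715.
Tension-crack depth z_c = 2c/(γ√K_a) = 2×16.4/(19.2×0.5715) = 2.989 m.
σ_a at base = K_a γ H − 2c√K_a = 0.3267×19.2×8.3 − 2×16.4×0.5715 = 33.31 kPa.
P_a = ½ × 33.31 × (H − z_c) = 0.5×33.31×5.311 = 88.46 kN/m.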